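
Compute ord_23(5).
22

23 is prime, so ord(5) divides φ(23) = 22.
Divisors of 22: 1, 2, 11, 22.
Repeated squaring: 5^1 ≡ 5, 5^2 ≡ 2, 5^4 ≡ 4, 5^8 ≡ 16, 5^16 ≡ 3 (mod 23).
Test 5^d mod 23 for each divisor d in increasing order:
5^1 ≡ 5
5^2 ≡ 2
5^11 = 5^8·5^2·5^1 ≡ 22
5^22 = 5^16·5^4·5^2 ≡ 1  ← first divisor giving 1
The order is 22.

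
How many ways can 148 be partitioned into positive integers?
33549419497

p(n) counts ways to write n as a sum of positive integers (order ignored).
Euler's pentagonal recurrence: p(k) = p(k-1) + p(k-2) - p(k-5) - p(k-7) + p(k-12) + p(k-15) - ... (offsets j(3j∓1)/2, signs ++--, p(0)=1, p(<0)=0).
DP table for k = 0..147: p(0)=1, p(1)=1, p(2)=2, p(3)=3, p(4)=5, p(5)=7, p(6)=11, p(7)=15, p(8)=22, p(9)=30, p(10)=42, p(11)=56, p(12)=77, p(13)=101, p(14)=135, p(15)=176, p(16)=231, p(17)=297, p(18)=385, p(19)=490, p(20)=627, p(21)=792, p(22)=1002, p(23)=1255, p(24)=1575, p(25)=1958, p(26)=2436, p(27)=3010, p(28)=3718, p(29)=4565, p(30)=5604, p(31)=6842, p(32)=8349, p(33)=10143, p(34)=12310, p(35)=14883, p(36)=17977, p(37)=21637, p(38)=26015, p(39)=31185, p(40)=37338, p(41)=44583, p(42)=53174, p(43)=63261, p(44)=75175, p(45)=89134, p(46)=105558, p(47)=124754, p(48)=147273, p(49)=173525, p(50)=204226, p(51)=239943, p(52)=281589, p(53)=329931, p(54)=386155, p(55)=451276, p(56)=526823, p(57)=614154, p(58)=715220, p(59)=831820, p(60)=966467, p(61)=1121505, p(62)=1300156, p(63)=1505499, p(64)=1741630, p(65)=2012558, p(66)=2323520, p(67)=2679689, p(68)=3087735, p(69)=3554345, p(70)=4087968, p(71)=4697205, p(72)=5392783, p(73)=6185689, p(74)=7089500, p(75)=8118264, p(76)=9289091, p(77)=10619863, p(78)=12132164, p(79)=13848650, p(80)=15796476, p(81)=18004327, p(82)=20506255, p(83)=23338469, p(84)=26543660, p(85)=30167357, p(86)=34262962, p(87)=38887673, p(88)=44108109, p(89)=49995925, p(90)=56634173, p(91)=64112359, p(92)=72533807, p(93)=82010177, p(94)=92669720, p(95)=104651419, p(96)=118114304, p(97)=133230930, p(98)=150198136, p(99)=169229875, p(100)=190569292, p(101)=214481126, p(102)=241265379, p(103)=271248950, p(104)=304801365, p(105)=342325709, p(106)=384276336, p(107)=431149389, p(108)=483502844, p(109)=541946240, p(110)=607163746, p(111)=679903203, p(112)=761002156, p(113)=851376628, p(114)=952050665, p(115)=1064144451, p(116)=1188908248, p(117)=1327710076, p(118)=1482074143, p(119)=1653668665, p(120)=1844349560, p(121)=2056148051, p(122)=2291320912, p(123)=2552338241, p(124)=2841940500, p(125)=3163127352, p(126)=3519222692, p(127)=3913864295, p(128)=4351078600, p(129)=4835271870, p(130)=5371315400, p(131)=5964539504, p(132)=6620830889, p(133)=7346629512, p(134)=8149040695, p(135)=9035836076, p(136)=10015581680, p(137)=11097645016, p(138)=12292341831, p(139)=13610949895, p(140)=15065878135, p(141)=16670689208, p(142)=18440293320, p(143)=20390982757, p(144)=22540654445, p(145)=24908858009, p(146)=27517052599, p(147)=30388671978.
Final step: p(148) = p(147) + p(146) - p(143) - p(141) + p(136) + p(133) - p(126) - p(122) + p(113) + p(108) - p(97) - p(91) + p(78) + p(71) - p(56) - p(48) + p(31) + p(22) - p(3)
= 30388671978 + 27517052599 - 20390982757 - 16670689208 + 10015581680 + 7346629512 - 3519222692 - 2291320912 + 851376628 + 483502844 - 133230930 - 64112359 + 12132164 + 4697205 - 526823 - 147273 + 6842 + 1002 - 3
= 33549419497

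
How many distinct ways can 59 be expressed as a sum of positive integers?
831820

p(n) counts ways to write n as a sum of positive integers (order ignored).
Euler's pentagonal recurrence: p(k) = p(k-1) + p(k-2) - p(k-5) - p(k-7) + p(k-12) + p(k-15) - ... (offsets j(3j∓1)/2, signs ++--, p(0)=1, p(<0)=0).
DP table for k = 0..58: p(0)=1, p(1)=1, p(2)=2, p(3)=3, p(4)=5, p(5)=7, p(6)=11, p(7)=15, p(8)=22, p(9)=30, p(10)=42, p(11)=56, p(12)=77, p(13)=101, p(14)=135, p(15)=176, p(16)=231, p(17)=297, p(18)=385, p(19)=490, p(20)=627, p(21)=792, p(22)=1002, p(23)=1255, p(24)=1575, p(25)=1958, p(26)=2436, p(27)=3010, p(28)=3718, p(29)=4565, p(30)=5604, p(31)=6842, p(32)=8349, p(33)=10143, p(34)=12310, p(35)=14883, p(36)=17977, p(37)=21637, p(38)=26015, p(39)=31185, p(40)=37338, p(41)=44583, p(42)=53174, p(43)=63261, p(44)=75175, p(45)=89134, p(46)=105558, p(47)=124754, p(48)=147273, p(49)=173525, p(50)=204226, p(51)=239943, p(52)=281589, p(53)=329931, p(54)=386155, p(55)=451276, p(56)=526823, p(57)=614154, p(58)=715220.
Final step: p(59) = p(58) + p(57) - p(54) - p(52) + p(47) + p(44) - p(37) - p(33) + p(24) + p(19) - p(8) - p(2)
= 715220 + 614154 - 386155 - 281589 + 124754 + 75175 - 21637 - 10143 + 1575 + 490 - 22 - 2
= 831820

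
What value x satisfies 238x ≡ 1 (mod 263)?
21

gcd(238, 263) = 1, so the inverse exists.
Extended Euclidean algorithm on (263, 238):
263 = 1 × 238 + 25  ⟹  25 = (1)·263 + (-1)·238
238 = 9 × 25 + 13  ⟹  13 = (-9)·263 + (10)·238
25 = 1 × 13 + 12  ⟹  12 = (10)·263 + (-11)·238
13 = 1 × 12 + 1  ⟹  1 = (-19)·263 + (21)·238
So (21)·238 ≡ 1 (mod 263), i.e. 238^(-1) ≡ 21 (mod 263).
Check: 238 × 21 = 4998 ≡ 1 (mod 263)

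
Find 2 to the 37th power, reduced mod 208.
80

Repeated squaring. Binary of 37 = 100101.
2^1 ≡ 2 (mod 208); 2^2 ≡ 4 (mod 208); 2^4 ≡ 16 (mod 208); 2^8 ≡ 48 (mod 208); 2^16 ≡ 16 (mod 208); 2^32 ≡ 48 (mod 208)
2^37 = 2^1 × 2^4 × 2^32 ≡ 80 (mod 208)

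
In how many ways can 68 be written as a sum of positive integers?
3087735

p(n) counts ways to write n as a sum of positive integers (order ignored).
Euler's pentagonal recurrence: p(k) = p(k-1) + p(k-2) - p(k-5) - p(k-7) + p(k-12) + p(k-15) - ... (offsets j(3j∓1)/2, signs ++--, p(0)=1, p(<0)=0).
DP table for k = 0..67: p(0)=1, p(1)=1, p(2)=2, p(3)=3, p(4)=5, p(5)=7, p(6)=11, p(7)=15, p(8)=22, p(9)=30, p(10)=42, p(11)=56, p(12)=77, p(13)=101, p(14)=135, p(15)=176, p(16)=231, p(17)=297, p(18)=385, p(19)=490, p(20)=627, p(21)=792, p(22)=1002, p(23)=1255, p(24)=1575, p(25)=1958, p(26)=2436, p(27)=3010, p(28)=3718, p(29)=4565, p(30)=5604, p(31)=6842, p(32)=8349, p(33)=10143, p(34)=12310, p(35)=14883, p(36)=17977, p(37)=21637, p(38)=26015, p(39)=31185, p(40)=37338, p(41)=44583, p(42)=53174, p(43)=63261, p(44)=75175, p(45)=89134, p(46)=105558, p(47)=124754, p(48)=147273, p(49)=173525, p(50)=204226, p(51)=239943, p(52)=281589, p(53)=329931, p(54)=386155, p(55)=451276, p(56)=526823, p(57)=614154, p(58)=715220, p(59)=831820, p(60)=966467, p(61)=1121505, p(62)=1300156, p(63)=1505499, p(64)=1741630, p(65)=2012558, p(66)=2323520, p(67)=2679689.
Final step: p(68) = p(67) + p(66) - p(63) - p(61) + p(56) + p(53) - p(46) - p(42) + p(33) + p(28) - p(17) - p(11)
= 2679689 + 2323520 - 1505499 - 1121505 + 526823 + 329931 - 105558 - 53174 + 10143 + 3718 - 297 - 56
= 3087735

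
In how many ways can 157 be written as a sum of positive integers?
80630964769

p(n) counts ways to write n as a sum of positive integers (order ignored).
Euler's pentagonal recurrence: p(k) = p(k-1) + p(k-2) - p(k-5) - p(k-7) + p(k-12) + p(k-15) - ... (offsets j(3j∓1)/2, signs ++--, p(0)=1, p(<0)=0).
DP table for k = 0..156: p(0)=1, p(1)=1, p(2)=2, p(3)=3, p(4)=5, p(5)=7, p(6)=11, p(7)=15, p(8)=22, p(9)=30, p(10)=42, p(11)=56, p(12)=77, p(13)=101, p(14)=135, p(15)=176, p(16)=231, p(17)=297, p(18)=385, p(19)=490, p(20)=627, p(21)=792, p(22)=1002, p(23)=1255, p(24)=1575, p(25)=1958, p(26)=2436, p(27)=3010, p(28)=3718, p(29)=4565, p(30)=5604, p(31)=6842, p(32)=8349, p(33)=10143, p(34)=12310, p(35)=14883, p(36)=17977, p(37)=21637, p(38)=26015, p(39)=31185, p(40)=37338, p(41)=44583, p(42)=53174, p(43)=63261, p(44)=75175, p(45)=89134, p(46)=105558, p(47)=124754, p(48)=147273, p(49)=173525, p(50)=204226, p(51)=239943, p(52)=281589, p(53)=329931, p(54)=386155, p(55)=451276, p(56)=526823, p(57)=614154, p(58)=715220, p(59)=831820, p(60)=966467, p(61)=1121505, p(62)=1300156, p(63)=1505499, p(64)=1741630, p(65)=2012558, p(66)=2323520, p(67)=2679689, p(68)=3087735, p(69)=3554345, p(70)=4087968, p(71)=4697205, p(72)=5392783, p(73)=6185689, p(74)=7089500, p(75)=8118264, p(76)=9289091, p(77)=10619863, p(78)=12132164, p(79)=13848650, p(80)=15796476, p(81)=18004327, p(82)=20506255, p(83)=23338469, p(84)=26543660, p(85)=30167357, p(86)=34262962, p(87)=38887673, p(88)=44108109, p(89)=49995925, p(90)=56634173, p(91)=64112359, p(92)=72533807, p(93)=82010177, p(94)=92669720, p(95)=104651419, p(96)=118114304, p(97)=133230930, p(98)=150198136, p(99)=169229875, p(100)=190569292, p(101)=214481126, p(102)=241265379, p(103)=271248950, p(104)=304801365, p(105)=342325709, p(106)=384276336, p(107)=431149389, p(108)=483502844, p(109)=541946240, p(110)=607163746, p(111)=679903203, p(112)=761002156, p(113)=851376628, p(114)=952050665, p(115)=1064144451, p(116)=1188908248, p(117)=1327710076, p(118)=1482074143, p(119)=1653668665, p(120)=1844349560, p(121)=2056148051, p(122)=2291320912, p(123)=2552338241, p(124)=2841940500, p(125)=3163127352, p(126)=3519222692, p(127)=3913864295, p(128)=4351078600, p(129)=4835271870, p(130)=5371315400, p(131)=5964539504, p(132)=6620830889, p(133)=7346629512, p(134)=8149040695, p(135)=9035836076, p(136)=10015581680, p(137)=11097645016, p(138)=12292341831, p(139)=13610949895, p(140)=15065878135, p(141)=16670689208, p(142)=18440293320, p(143)=20390982757, p(144)=22540654445, p(145)=24908858009, p(146)=27517052599, p(147)=30388671978, p(148)=33549419497, p(149)=37027355200, p(150)=40853235313, p(151)=45060624582, p(152)=49686288421, p(153)=54770336324, p(154)=60356673280, p(155)=66493182097, p(156)=73232243759.
Final step: p(157) = p(156) + p(155) - p(152) - p(150) + p(145) + p(142) - p(135) - p(131) + p(122) + p(117) - p(106) - p(100) + p(87) + p(80) - p(65) - p(57) + p(40) + p(31) - p(12) - p(2)
= 73232243759 + 66493182097 - 49686288421 - 40853235313 + 24908858009 + 18440293320 - 9035836076 - 5964539504 + 2291320912 + 1327710076 - 384276336 - 190569292 + 38887673 + 15796476 - 2012558 - 614154 + 37338 + 6842 - 77 - 2
= 80630964769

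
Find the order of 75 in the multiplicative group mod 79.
78

79 is prime, so ord(75) divides φ(79) = 78.
Divisors of 78: 1, 2, 3, 6, 13, 26, 39, 78.
Repeated squaring: 75^1 ≡ 75, 75^2 ≡ 16, 75^4 ≡ 19, 75^8 ≡ 45, 75^16 ≡ 50, 75^32 ≡ 51, 75^64 ≡ 73 (mod 79).
Test 75^d mod 79 for each divisor d in increasing order:
75^1 ≡ 75
75^2 ≡ 16
75^3 = 75^2·75^1 ≡ 15
75^6 = 75^4·75^2 ≡ 67
75^13 = 75^8·75^4·75^1 ≡ 56
75^26 = 75^16·75^8·75^2 ≡ 55
75^39 = 75^32·75^4·75^2·75^1 ≡ 78
75^78 = 75^64·75^8·75^4·75^2 ≡ 1  ← first divisor giving 1
The order is 78.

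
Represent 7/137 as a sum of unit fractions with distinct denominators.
1/20 + 1/914 + 1/1252180

Greedy algorithm:
7/137: ceiling(137/7) = 20, use 1/20
3/2740: ceiling(2740/3) = 914, use 1/914
1/1252180: ceiling(1252180/1) = 1252180, use 1/1252180
Result: 7/137 = 1/20 + 1/914 + 1/1252180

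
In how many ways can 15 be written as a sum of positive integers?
176

p(n) counts ways to write n as a sum of positive integers (order ignored).
Euler's pentagonal recurrence: p(k) = p(k-1) + p(k-2) - p(k-5) - p(k-7) + p(k-12) + p(k-15) - ... (offsets j(3j∓1)/2, signs ++--, p(0)=1, p(<0)=0).
DP table for k = 0..14: p(0)=1, p(1)=1, p(2)=2, p(3)=3, p(4)=5, p(5)=7, p(6)=11, p(7)=15, p(8)=22, p(9)=30, p(10)=42, p(11)=56, p(12)=77, p(13)=101, p(14)=135.
Final step: p(15) = p(14) + p(13) - p(10) - p(8) + p(3) + p(0)
= 135 + 101 - 42 - 22 + 3 + 1
= 176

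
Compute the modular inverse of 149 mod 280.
109

gcd(149, 280) = 1, so the inverse exists.
Extended Euclidean algorithm on (280, 149):
280 = 1 × 149 + 131  ⟹  131 = (1)·280 + (-1)·149
149 = 1 × 131 + 18  ⟹  18 = (-1)·280 + (2)·149
131 = 7 × 18 + 5  ⟹  5 = (8)·280 + (-15)·149
18 = 3 × 5 + 3  ⟹  3 = (-25)·280 + (47)·149
5 = 1 × 3 + 2  ⟹  2 = (33)·280 + (-62)·149
3 = 1 × 2 + 1  ⟹  1 = (-58)·280 + (109)·149
So (109)·149 ≡ 1 (mod 280), i.e. 149^(-1) ≡ 109 (mod 280).
Check: 149 × 109 = 16241 ≡ 1 (mod 280)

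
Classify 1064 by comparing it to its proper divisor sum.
abundant

Proper divisors of 1064: sum = 1 + 2 + 4 + 7 + 8 + 14 + 19 + 28 + 38 + 56 + 76 + 133 + 152 + 266 + 532 = 1336
Since 1336 > 1064, 1064 is abundant.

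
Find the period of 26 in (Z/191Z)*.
95

191 is prime, so ord(26) divides φ(191) = 190.
Divisors of 190: 1, 2, 5, 10, 19, 38, 95, 190.
Repeated squaring: 26^1 ≡ 26, 26^2 ≡ 103, 26^4 ≡ 104, 26^8 ≡ 120, 26^16 ≡ 75, 26^32 ≡ 86, 26^64 ≡ 138, 26^128 ≡ 135 (mod 191).
Test 26^d mod 191 for each divisor d in increasing order:
26^1 ≡ 26
26^2 ≡ 103
26^5 = 26^4·26^1 ≡ 30
26^10 = 26^8·26^2 ≡ 136
26^19 = 26^16·26^2·26^1 ≡ 109
26^38 = 26^32·26^4·26^2 ≡ 39
26^95 = 26^64·26^16·26^8·26^4·26^2·26^1 ≡ 1  ← first divisor giving 1
The order is 95.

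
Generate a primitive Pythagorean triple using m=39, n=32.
(497, 2496, 2545)

Euclid's formula: a = m² - n², b = 2mn, c = m² + n²
m = 39, n = 32
a = 39² - 32² = 1521 - 1024 = 497
b = 2 × 39 × 32 = 2496
c = 39² + 32² = 1521 + 1024 = 2545
Verification: 497² + 2496² = 247009 + 6230016 = 6477025 = 2545² ✓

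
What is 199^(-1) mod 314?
243

gcd(199, 314) = 1, so the inverse exists.
Extended Euclidean algorithm on (314, 199):
314 = 1 × 199 + 115  ⟹  115 = (1)·314 + (-1)·199
199 = 1 × 115 + 84  ⟹  84 = (-1)·314 + (2)·199
115 = 1 × 84 + 31  ⟹  31 = (2)·314 + (-3)·199
84 = 2 × 31 + 22  ⟹  22 = (-5)·314 + (8)·199
31 = 1 × 22 + 9  ⟹  9 = (7)·314 + (-11)·199
22 = 2 × 9 + 4  ⟹  4 = (-19)·314 + (30)·199
9 = 2 × 4 + 1  ⟹  1 = (45)·314 + (-71)·199
So (-71)·199 ≡ 1 (mod 314), i.e. 199^(-1) ≡ -71 ≡ 243 (mod 314).
Check: 199 × 243 = 48357 ≡ 1 (mod 314)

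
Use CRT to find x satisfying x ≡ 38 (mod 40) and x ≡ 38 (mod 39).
38

Using Chinese Remainder Theorem:
M = 40 × 39 = 1560
M1 = 39, M2 = 40
y1 = 39^(-1) mod 40 = 39
y2 = 40^(-1) mod 39 = 1
x = (38×39×39 + 38×40×1) mod 1560 = 38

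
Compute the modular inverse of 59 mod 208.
67

gcd(59, 208) = 1, so the inverse exists.
Extended Euclidean algorithm on (208, 59):
208 = 3 × 59 + 31  ⟹  31 = (1)·208 + (-3)·59
59 = 1 × 31 + 28  ⟹  28 = (-1)·208 + (4)·59
31 = 1 × 28 + 3  ⟹  3 = (2)·208 + (-7)·59
28 = 9 × 3 + 1  ⟹  1 = (-19)·208 + (67)·59
So (67)·59 ≡ 1 (mod 208), i.e. 59^(-1) ≡ 67 (mod 208).
Check: 59 × 67 = 3953 ≡ 1 (mod 208)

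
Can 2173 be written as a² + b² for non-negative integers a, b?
18² + 43² (a=18, b=43)

Factorization: 2173 = 41 × 53
By Fermat: n is sum of two squares iff every prime p ≡ 3 (mod 4) appears to even power.
All primes ≡ 3 (mod 4) appear to even power.
Search a = 0, 1, 2, … for 2173 - a² a perfect square: first hit at a = 18: 2173 - 324 = 1849 = 43².
2173 = 18² + 43² = 324 + 1849 ✓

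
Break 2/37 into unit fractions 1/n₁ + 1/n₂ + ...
1/19 + 1/703

Greedy algorithm:
2/37: ceiling(37/2) = 19, use 1/19
1/703: ceiling(703/1) = 703, use 1/703
Result: 2/37 = 1/19 + 1/703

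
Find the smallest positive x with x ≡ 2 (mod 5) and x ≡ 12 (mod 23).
12

Using Chinese Remainder Theorem:
M = 5 × 23 = 115
M1 = 23, M2 = 5
y1 = 23^(-1) mod 5 = 2
y2 = 5^(-1) mod 23 = 14
x = (2×23×2 + 12×5×14) mod 115 = 12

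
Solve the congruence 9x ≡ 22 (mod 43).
x ≡ 12 (mod 43)

gcd(9, 43) = 1, which divides 22, so solutions exist.
Find 9^(-1) mod 43 by the extended Euclidean algorithm:
43 = 4 × 9 + 7  ⟹  7 = (1)·43 + (-4)·9
9 = 1 × 7 + 2  ⟹  2 = (-1)·43 + (5)·9
7 = 3 × 2 + 1  ⟹  1 = (4)·43 + (-19)·9
So (-19)·9 ≡ 1 (mod 43), i.e. 9^(-1) ≡ -19 ≡ 24 (mod 43).
x ≡ 24 × 22 = 528 ≡ 12 (mod 43).
Check: 9 × 12 = 108 ≡ 22 (mod 43).
Unique solution: x ≡ 12 (mod 43)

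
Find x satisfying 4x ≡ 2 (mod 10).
x ≡ 3 (mod 5)

gcd(4, 10) = 2, which divides 2, so solutions exist.
Divide through by 2: 2x ≡ 1 (mod 5).
Find 2^(-1) mod 5 by the extended Euclidean algorithm:
5 = 2 × 2 + 1  ⟹  1 = (1)·5 + (-2)·2
So (-2)·2 ≡ 1 (mod 5), i.e. 2^(-1) ≡ -2 ≡ 3 (mod 5).
x ≡ 3 × 1 = 3 ≡ 3 (mod 5).
Check: 4 × 3 = 12 ≡ 2 (mod 10).
x ≡ 3 (mod 5), giving 2 solutions mod 10.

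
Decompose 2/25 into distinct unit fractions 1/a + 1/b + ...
1/13 + 1/325

Greedy algorithm:
2/25: ceiling(25/2) = 13, use 1/13
1/325: ceiling(325/1) = 325, use 1/325
Result: 2/25 = 1/13 + 1/325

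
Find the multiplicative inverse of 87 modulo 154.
131

gcd(87, 154) = 1, so the inverse exists.
Extended Euclidean algorithm on (154, 87):
154 = 1 × 87 + 67  ⟹  67 = (1)·154 + (-1)·87
87 = 1 × 67 + 20  ⟹  20 = (-1)·154 + (2)·87
67 = 3 × 20 + 7  ⟹  7 = (4)·154 + (-7)·87
20 = 2 × 7 + 6  ⟹  6 = (-9)·154 + (16)·87
7 = 1 × 6 + 1  ⟹  1 = (13)·154 + (-23)·87
So (-23)·87 ≡ 1 (mod 154), i.e. 87^(-1) ≡ -23 ≡ 131 (mod 154).
Check: 87 × 131 = 11397 ≡ 1 (mod 154)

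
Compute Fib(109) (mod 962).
587

Matrix identity: Q^n = [[F_(n+1), F_n], [F_n, F_(n-1)]] with Q = [[1,1],[1,0]].
n = 109 = 1101101₂. Square-and-multiply, entries mod 962:
Q^1 = [[1,1],[1,0]]
Q^3 = (Q^1)²·Q = [[3,2],[2,1]]
Q^6 = (Q^3)² = [[13,8],[8,5]]
Q^13 = (Q^6)²·Q = [[377,233],[233,144]]
Q^27 = (Q^13)²·Q = [[351,170],[170,181]]
Q^54 = (Q^27)² = [[105,12],[12,93]]
Q^109 = (Q^54)²·Q = [[77,587],[587,452]]
F_109 mod 962 = Q^109[0][1] = 587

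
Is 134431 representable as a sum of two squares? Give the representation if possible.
Not possible

Factorization: 134431 = 11^3 × 101
By Fermat: n is sum of two squares iff every prime p ≡ 3 (mod 4) appears to even power.
Prime(s) ≡ 3 (mod 4) with odd exponent: [(11, 3)]
Therefore 134431 cannot be expressed as a² + b².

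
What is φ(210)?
48

210 = 2 × 3 × 5 × 7
φ(n) = n × ∏(1 - 1/p) for each prime p dividing n
φ(210) = 210 × (1 - 1/2) × (1 - 1/3) × (1 - 1/5) × (1 - 1/7) = 48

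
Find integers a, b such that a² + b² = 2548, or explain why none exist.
28² + 42² (a=28, b=42)

Factorization: 2548 = 2^2 × 7^2 × 13
By Fermat: n is sum of two squares iff every prime p ≡ 3 (mod 4) appears to even power.
All primes ≡ 3 (mod 4) appear to even power.
Search a = 0, 1, 2, … for 2548 - a² a perfect square: first hit at a = 28: 2548 - 784 = 1764 = 42².
2548 = 28² + 42² = 784 + 1764 ✓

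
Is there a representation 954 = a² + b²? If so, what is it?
15² + 27² (a=15, b=27)

Factorization: 954 = 2 × 3^2 × 53
By Fermat: n is sum of two squares iff every prime p ≡ 3 (mod 4) appears to even power.
All primes ≡ 3 (mod 4) appear to even power.
Search a = 0, 1, 2, … for 954 - a² a perfect square: first hit at a = 15: 954 - 225 = 729 = 27².
954 = 15² + 27² = 225 + 729 ✓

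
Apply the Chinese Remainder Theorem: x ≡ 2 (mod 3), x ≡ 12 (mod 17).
29

Using Chinese Remainder Theorem:
M = 3 × 17 = 51
M1 = 17, M2 = 3
y1 = 17^(-1) mod 3 = 2
y2 = 3^(-1) mod 17 = 6
x = (2×17×2 + 12×3×6) mod 51 = 29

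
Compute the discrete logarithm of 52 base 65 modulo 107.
2

Baby-step giant-step with step n = ⌈√107⌉ = 11.
Baby steps 65^j mod 107 (j:value) for j=0..10: 0:1, 1:65, 2:52, 3:63, 4:29, 5:66, 6:10, 7:8, 8:92, 9:95, 10:76.
h = 52 is already in the table at j=2, so x = 2.
Check: 65^2 ≡ 52 (mod 107).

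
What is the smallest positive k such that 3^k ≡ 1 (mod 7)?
6

7 is prime, so ord(3) divides φ(7) = 6.
Divisors of 6: 1, 2, 3, 6.
Repeated squaring: 3^1 ≡ 3, 3^2 ≡ 2, 3^4 ≡ 4 (mod 7).
Test 3^d mod 7 for each divisor d in increasing order:
3^1 ≡ 3
3^2 ≡ 2
3^3 = 3^2·3^1 ≡ 6
3^6 = 3^4·3^2 ≡ 1  ← first divisor giving 1
The order is 6.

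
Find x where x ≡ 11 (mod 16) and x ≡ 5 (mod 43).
91

Using Chinese Remainder Theorem:
M = 16 × 43 = 688
M1 = 43, M2 = 16
y1 = 43^(-1) mod 16 = 3
y2 = 16^(-1) mod 43 = 35
x = (11×43×3 + 5×16×35) mod 688 = 91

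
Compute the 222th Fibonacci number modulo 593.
378

Matrix identity: Q^n = [[F_(n+1), F_n], [F_n, F_(n-1)]] with Q = [[1,1],[1,0]].
n = 222 = 11011110₂. Square-and-multiply, entries mod 593:
Q^1 = [[1,1],[1,0]]
Q^3 = (Q^1)²·Q = [[3,2],[2,1]]
Q^6 = (Q^3)² = [[13,8],[8,5]]
Q^13 = (Q^6)²·Q = [[377,233],[233,144]]
Q^27 = (Q^13)²·Q = [[556,135],[135,421]]
Q^55 = (Q^27)²·Q = [[274,25],[25,249]]
Q^111 = (Q^55)²·Q = [[419,390],[390,29]]
Q^222 = (Q^111)² = [[325,378],[378,540]]
F_222 mod 593 = Q^222[0][1] = 378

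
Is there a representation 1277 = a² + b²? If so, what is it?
11² + 34² (a=11, b=34)

Factorization: 1277 = 1277
By Fermat: n is sum of two squares iff every prime p ≡ 3 (mod 4) appears to even power.
All primes ≡ 3 (mod 4) appear to even power.
Search a = 0, 1, 2, … for 1277 - a² a perfect square: first hit at a = 11: 1277 - 121 = 1156 = 34².
1277 = 11² + 34² = 121 + 1156 ✓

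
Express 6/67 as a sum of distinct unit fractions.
1/12 + 1/161 + 1/129444

Greedy algorithm:
6/67: ceiling(67/6) = 12, use 1/12
5/804: ceiling(804/5) = 161, use 1/161
1/129444: ceiling(129444/1) = 129444, use 1/129444
Result: 6/67 = 1/12 + 1/161 + 1/129444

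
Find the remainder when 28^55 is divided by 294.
196

Repeated squaring. Binary of 55 = 110111.
28^1 ≡ 28 (mod 294); 28^2 ≡ 196 (mod 294); 28^4 ≡ 196 (mod 294); 28^8 ≡ 196 (mod 294); 28^16 ≡ 196 (mod 294); 28^32 ≡ 196 (mod 294)
28^55 = 28^1 × 28^2 × 28^4 × 28^16 × 28^32 ≡ 196 (mod 294)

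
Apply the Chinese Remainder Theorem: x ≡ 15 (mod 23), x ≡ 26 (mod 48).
314

Using Chinese Remainder Theorem:
M = 23 × 48 = 1104
M1 = 48, M2 = 23
y1 = 48^(-1) mod 23 = 12
y2 = 23^(-1) mod 48 = 23
x = (15×48×12 + 26×23×23) mod 1104 = 314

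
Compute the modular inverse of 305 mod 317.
132

gcd(305, 317) = 1, so the inverse exists.
Extended Euclidean algorithm on (317, 305):
317 = 1 × 305 + 12  ⟹  12 = (1)·317 + (-1)·305
305 = 25 × 12 + 5  ⟹  5 = (-25)·317 + (26)·305
12 = 2 × 5 + 2  ⟹  2 = (51)·317 + (-53)·305
5 = 2 × 2 + 1  ⟹  1 = (-127)·317 + (132)·305
So (132)·305 ≡ 1 (mod 317), i.e. 305^(-1) ≡ 132 (mod 317).
Check: 305 × 132 = 40260 ≡ 1 (mod 317)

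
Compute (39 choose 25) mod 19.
0

Using Lucas' theorem:
Write n=39 and k=25 in base 19:
n in base 19: [2, 1]
k in base 19: [1, 6]
C(39,25) mod 19 = ∏ C(n_i, k_i) mod 19
Digit binomials (mod 19): C(2,1) = 2; C(1,6) = 0 (k_i > n_i)
Product: 2 × 0 = 0 ≡ 0 (mod 19)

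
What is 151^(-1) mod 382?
339

gcd(151, 382) = 1, so the inverse exists.
Extended Euclidean algorithm on (382, 151):
382 = 2 × 151 + 80  ⟹  80 = (1)·382 + (-2)·151
151 = 1 × 80 + 71  ⟹  71 = (-1)·382 + (3)·151
80 = 1 × 71 + 9  ⟹  9 = (2)·382 + (-5)·151
71 = 7 × 9 + 8  ⟹  8 = (-15)·382 + (38)·151
9 = 1 × 8 + 1  ⟹  1 = (17)·382 + (-43)·151
So (-43)·151 ≡ 1 (mod 382), i.e. 151^(-1) ≡ -43 ≡ 339 (mod 382).
Check: 151 × 339 = 51189 ≡ 1 (mod 382)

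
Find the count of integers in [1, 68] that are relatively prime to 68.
32

68 = 2^2 × 17
φ(n) = n × ∏(1 - 1/p) for each prime p dividing n
φ(68) = 68 × (1 - 1/2) × (1 - 1/17) = 32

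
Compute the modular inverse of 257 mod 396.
245

gcd(257, 396) = 1, so the inverse exists.
Extended Euclidean algorithm on (396, 257):
396 = 1 × 257 + 139  ⟹  139 = (1)·396 + (-1)·257
257 = 1 × 139 + 118  ⟹  118 = (-1)·396 + (2)·257
139 = 1 × 118 + 21  ⟹  21 = (2)·396 + (-3)·257
118 = 5 × 21 + 13  ⟹  13 = (-11)·396 + (17)·257
21 = 1 × 13 + 8  ⟹  8 = (13)·396 + (-20)·257
13 = 1 × 8 + 5  ⟹  5 = (-24)·396 + (37)·257
8 = 1 × 5 + 3  ⟹  3 = (37)·396 + (-57)·257
5 = 1 × 3 + 2  ⟹  2 = (-61)·396 + (94)·257
3 = 1 × 2 + 1  ⟹  1 = (98)·396 + (-151)·257
So (-151)·257 ≡ 1 (mod 396), i.e. 257^(-1) ≡ -151 ≡ 245 (mod 396).
Check: 257 × 245 = 62965 ≡ 1 (mod 396)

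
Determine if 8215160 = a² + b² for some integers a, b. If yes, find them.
Not possible

Factorization: 8215160 = 2^3 × 5 × 59^3
By Fermat: n is sum of two squares iff every prime p ≡ 3 (mod 4) appears to even power.
Prime(s) ≡ 3 (mod 4) with odd exponent: [(59, 3)]
Therefore 8215160 cannot be expressed as a² + b².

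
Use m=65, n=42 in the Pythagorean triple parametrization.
(2461, 5460, 5989)

Euclid's formula: a = m² - n², b = 2mn, c = m² + n²
m = 65, n = 42
a = 65² - 42² = 4225 - 1764 = 2461
b = 2 × 65 × 42 = 5460
c = 65² + 42² = 4225 + 1764 = 5989
Verification: 2461² + 5460² = 6056521 + 29811600 = 35868121 = 5989² ✓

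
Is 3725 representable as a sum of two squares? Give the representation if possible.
2² + 61² (a=2, b=61)

Factorization: 3725 = 5^2 × 149
By Fermat: n is sum of two squares iff every prime p ≡ 3 (mod 4) appears to even power.
All primes ≡ 3 (mod 4) appear to even power.
Search a = 0, 1, 2, … for 3725 - a² a perfect square: first hit at a = 2: 3725 - 4 = 3721 = 61².
3725 = 2² + 61² = 4 + 3721 ✓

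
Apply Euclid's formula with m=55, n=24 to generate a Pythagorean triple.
(2449, 2640, 3601)

Euclid's formula: a = m² - n², b = 2mn, c = m² + n²
m = 55, n = 24
a = 55² - 24² = 3025 - 576 = 2449
b = 2 × 55 × 24 = 2640
c = 55² + 24² = 3025 + 576 = 3601
Verification: 2449² + 2640² = 5997601 + 6969600 = 12967201 = 3601² ✓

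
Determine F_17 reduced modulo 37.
6

Matrix identity: Q^n = [[F_(n+1), F_n], [F_n, F_(n-1)]] with Q = [[1,1],[1,0]].
n = 17 = 10001₂. Square-and-multiply, entries mod 37:
Q^1 = [[1,1],[1,0]]
Q^2 = (Q^1)² = [[2,1],[1,1]]
Q^4 = (Q^2)² = [[5,3],[3,2]]
Q^8 = (Q^4)² = [[34,21],[21,13]]
Q^17 = (Q^8)²·Q = [[31,6],[6,25]]
F_17 mod 37 = Q^17[0][1] = 6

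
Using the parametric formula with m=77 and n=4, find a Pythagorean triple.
(5913, 616, 5945)

Euclid's formula: a = m² - n², b = 2mn, c = m² + n²
m = 77, n = 4
a = 77² - 4² = 5929 - 16 = 5913
b = 2 × 77 × 4 = 616
c = 77² + 4² = 5929 + 16 = 5945
Verification: 5913² + 616² = 34963569 + 379456 = 35343025 = 5945² ✓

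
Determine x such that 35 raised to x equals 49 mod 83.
52

Baby-step giant-step with step n = ⌈√83⌉ = 10.
Baby steps 35^j mod 83 (j:value) for j=0..9: 0:1, 1:35, 2:63, 3:47, 4:68, 5:56, 6:51, 7:42, 8:59, 9:73.
Giant-step multiplier: 35^(-10) ≡ 35^(82-10) = 35^72 ≡ 23 (mod 83).
Giant steps γ_i = 49·23^i mod 83: γ_0=49, γ_1=48, γ_2=25, γ_3=77, γ_4=28, γ_5=63 (in table at j=2).
x = i·n + j = 5·10 + 2 = 52.
Check: 35^52 ≡ 49 (mod 83).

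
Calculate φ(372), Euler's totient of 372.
120

372 = 2^2 × 3 × 31
φ(n) = n × ∏(1 - 1/p) for each prime p dividing n
φ(372) = 372 × (1 - 1/2) × (1 - 1/3) × (1 - 1/31) = 120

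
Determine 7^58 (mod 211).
172

Repeated squaring. Binary of 58 = 111010.
7^1 ≡ 7 (mod 211); 7^2 ≡ 49 (mod 211); 7^4 ≡ 80 (mod 211); 7^8 ≡ 70 (mod 211); 7^16 ≡ 47 (mod 211); 7^32 ≡ 99 (mod 211)
7^58 = 7^2 × 7^8 × 7^16 × 7^32 ≡ 172 (mod 211)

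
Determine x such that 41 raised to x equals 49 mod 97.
38

Baby-step giant-step with step n = ⌈√97⌉ = 10.
Baby steps 41^j mod 97 (j:value) for j=0..9: 0:1, 1:41, 2:32, 3:51, 4:54, 5:80, 6:79, 7:38, 8:6, 9:52.
Giant-step multiplier: 41^(-10) ≡ 41^(96-10) = 41^86 ≡ 48 (mod 97).
Giant steps γ_i = 49·48^i mod 97: γ_0=49, γ_1=24, γ_2=85, γ_3=6 (in table at j=8).
x = i·n + j = 3·10 + 8 = 38.
Check: 41^38 ≡ 49 (mod 97).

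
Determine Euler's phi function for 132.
40

132 = 2^2 × 3 × 11
φ(n) = n × ∏(1 - 1/p) for each prime p dividing n
φ(132) = 132 × (1 - 1/2) × (1 - 1/3) × (1 - 1/11) = 40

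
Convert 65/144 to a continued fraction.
[0; 2, 4, 1, 1, 1, 4]

Euclidean algorithm steps:
65 = 0 × 144 + 65
144 = 2 × 65 + 14
65 = 4 × 14 + 9
14 = 1 × 9 + 5
9 = 1 × 5 + 4
5 = 1 × 4 + 1
4 = 4 × 1 + 0
Continued fraction: [0; 2, 4, 1, 1, 1, 4]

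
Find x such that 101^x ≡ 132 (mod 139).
121

Baby-step giant-step with step n = ⌈√139⌉ = 12.
Baby steps 101^j mod 139 (j:value) for j=0..11: 0:1, 1:101, 2:54, 3:33, 4:136, 5:114, 6:116, 7:40, 8:9, 9:75, 10:69, 11:19.
Giant-step multiplier: 101^(-12) ≡ 101^(138-12) = 101^126 ≡ 36 (mod 139).
Giant steps γ_i = 132·36^i mod 139: γ_0=132, γ_1=26, γ_2=102, γ_3=58, γ_4=3, γ_5=108, γ_6=135, γ_7=134, γ_8=98, γ_9=53, γ_10=101 (in table at j=1).
x = i·n + j = 10·12 + 1 = 121.
Check: 101^121 ≡ 132 (mod 139).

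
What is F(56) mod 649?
294

Matrix identity: Q^n = [[F_(n+1), F_n], [F_n, F_(n-1)]] with Q = [[1,1],[1,0]].
n = 56 = 111000₂. Square-and-multiply, entries mod 649:
Q^1 = [[1,1],[1,0]]
Q^3 = (Q^1)²·Q = [[3,2],[2,1]]
Q^7 = (Q^3)²·Q = [[21,13],[13,8]]
Q^14 = (Q^7)² = [[610,377],[377,233]]
Q^28 = (Q^14)² = [[221,450],[450,420]]
Q^56 = (Q^28)² = [[178,294],[294,533]]
F_56 mod 649 = Q^56[0][1] = 294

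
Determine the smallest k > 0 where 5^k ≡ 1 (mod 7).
6

7 is prime, so ord(5) divides φ(7) = 6.
Divisors of 6: 1, 2, 3, 6.
Repeated squaring: 5^1 ≡ 5, 5^2 ≡ 4, 5^4 ≡ 2 (mod 7).
Test 5^d mod 7 for each divisor d in increasing order:
5^1 ≡ 5
5^2 ≡ 4
5^3 = 5^2·5^1 ≡ 6
5^6 = 5^4·5^2 ≡ 1  ← first divisor giving 1
The order is 6.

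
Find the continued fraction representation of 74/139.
[0; 1, 1, 7, 4, 2]

Euclidean algorithm steps:
74 = 0 × 139 + 74
139 = 1 × 74 + 65
74 = 1 × 65 + 9
65 = 7 × 9 + 2
9 = 4 × 2 + 1
2 = 2 × 1 + 0
Continued fraction: [0; 1, 1, 7, 4, 2]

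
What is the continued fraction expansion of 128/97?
[1; 3, 7, 1, 3]

Euclidean algorithm steps:
128 = 1 × 97 + 31
97 = 3 × 31 + 4
31 = 7 × 4 + 3
4 = 1 × 3 + 1
3 = 3 × 1 + 0
Continued fraction: [1; 3, 7, 1, 3]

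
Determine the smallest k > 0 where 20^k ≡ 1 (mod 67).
66

67 is prime, so ord(20) divides φ(67) = 66.
Divisors of 66: 1, 2, 3, 6, 11, 22, 33, 66.
Repeated squaring: 20^1 ≡ 20, 20^2 ≡ 65, 20^4 ≡ 4, 20^8 ≡ 16, 20^16 ≡ 55, 20^32 ≡ 10, 20^64 ≡ 33 (mod 67).
Test 20^d mod 67 for each divisor d in increasing order:
20^1 ≡ 20
20^2 ≡ 65
20^3 = 20^2·20^1 ≡ 27
20^6 = 20^4·20^2 ≡ 59
20^11 = 20^8·20^2·20^1 ≡ 30
20^22 = 20^16·20^4·20^2 ≡ 29
20^33 = 20^32·20^1 ≡ 66
20^66 = 20^64·20^2 ≡ 1  ← first divisor giving 1
The order is 66.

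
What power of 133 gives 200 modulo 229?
109

Baby-step giant-step with step n = ⌈√229⌉ = 16.
Baby steps 133^j mod 229 (j:value) for j=0..15: 0:1, 1:133, 2:56, 3:120, 4:159, 5:79, 6:202, 7:73, 8:91, 9:195, 10:58, 11:157, 12:42, 13:90, 14:62, 15:2.
Giant-step multiplier: 133^(-16) ≡ 133^(228-16) = 133^212 ≡ 130 (mod 229).
Giant steps γ_i = 200·130^i mod 229: γ_0=200, γ_1=123, γ_2=189, γ_3=67, γ_4=8, γ_5=124, γ_6=90 (in table at j=13).
x = i·n + j = 6·16 + 13 = 109.
Check: 133^109 ≡ 200 (mod 229).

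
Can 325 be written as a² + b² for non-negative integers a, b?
1² + 18² (a=1, b=18)

Factorization: 325 = 5^2 × 13
By Fermat: n is sum of two squares iff every prime p ≡ 3 (mod 4) appears to even power.
All primes ≡ 3 (mod 4) appear to even power.
Search a = 0, 1, 2, … for 325 - a² a perfect square: first hit at a = 1: 325 - 1 = 324 = 18².
325 = 1² + 18² = 1 + 324 ✓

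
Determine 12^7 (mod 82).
22

Repeated squaring. Binary of 7 = 111.
12^1 ≡ 12 (mod 82); 12^2 ≡ 62 (mod 82); 12^4 ≡ 72 (mod 82)
12^7 = 12^1 × 12^2 × 12^4 ≡ 22 (mod 82)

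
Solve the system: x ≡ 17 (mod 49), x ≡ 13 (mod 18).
409

Using Chinese Remainder Theorem:
M = 49 × 18 = 882
M1 = 18, M2 = 49
y1 = 18^(-1) mod 49 = 30
y2 = 49^(-1) mod 18 = 7
x = (17×18×30 + 13×49×7) mod 882 = 409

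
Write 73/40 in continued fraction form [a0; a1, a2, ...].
[1; 1, 4, 1, 2, 2]

Euclidean algorithm steps:
73 = 1 × 40 + 33
40 = 1 × 33 + 7
33 = 4 × 7 + 5
7 = 1 × 5 + 2
5 = 2 × 2 + 1
2 = 2 × 1 + 0
Continued fraction: [1; 1, 4, 1, 2, 2]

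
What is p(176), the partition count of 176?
476715857290

p(n) counts ways to write n as a sum of positive integers (order ignored).
Euler's pentagonal recurrence: p(k) = p(k-1) + p(k-2) - p(k-5) - p(k-7) + p(k-12) + p(k-15) - ... (offsets j(3j∓1)/2, signs ++--, p(0)=1, p(<0)=0).
DP table for k = 0..175: p(0)=1, p(1)=1, p(2)=2, p(3)=3, p(4)=5, p(5)=7, p(6)=11, p(7)=15, p(8)=22, p(9)=30, p(10)=42, p(11)=56, p(12)=77, p(13)=101, p(14)=135, p(15)=176, p(16)=231, p(17)=297, p(18)=385, p(19)=490, p(20)=627, p(21)=792, p(22)=1002, p(23)=1255, p(24)=1575, p(25)=1958, p(26)=2436, p(27)=3010, p(28)=3718, p(29)=4565, p(30)=5604, p(31)=6842, p(32)=8349, p(33)=10143, p(34)=12310, p(35)=14883, p(36)=17977, p(37)=21637, p(38)=26015, p(39)=31185, p(40)=37338, p(41)=44583, p(42)=53174, p(43)=63261, p(44)=75175, p(45)=89134, p(46)=105558, p(47)=124754, p(48)=147273, p(49)=173525, p(50)=204226, p(51)=239943, p(52)=281589, p(53)=329931, p(54)=386155, p(55)=451276, p(56)=526823, p(57)=614154, p(58)=715220, p(59)=831820, p(60)=966467, p(61)=1121505, p(62)=1300156, p(63)=1505499, p(64)=1741630, p(65)=2012558, p(66)=2323520, p(67)=2679689, p(68)=3087735, p(69)=3554345, p(70)=4087968, p(71)=4697205, p(72)=5392783, p(73)=6185689, p(74)=7089500, p(75)=8118264, p(76)=9289091, p(77)=10619863, p(78)=12132164, p(79)=13848650, p(80)=15796476, p(81)=18004327, p(82)=20506255, p(83)=23338469, p(84)=26543660, p(85)=30167357, p(86)=34262962, p(87)=38887673, p(88)=44108109, p(89)=49995925, p(90)=56634173, p(91)=64112359, p(92)=72533807, p(93)=82010177, p(94)=92669720, p(95)=104651419, p(96)=118114304, p(97)=133230930, p(98)=150198136, p(99)=169229875, p(100)=190569292, p(101)=214481126, p(102)=241265379, p(103)=271248950, p(104)=304801365, p(105)=342325709, p(106)=384276336, p(107)=431149389, p(108)=483502844, p(109)=541946240, p(110)=607163746, p(111)=679903203, p(112)=761002156, p(113)=851376628, p(114)=952050665, p(115)=1064144451, p(116)=1188908248, p(117)=1327710076, p(118)=1482074143, p(119)=1653668665, p(120)=1844349560, p(121)=2056148051, p(122)=2291320912, p(123)=2552338241, p(124)=2841940500, p(125)=3163127352, p(126)=3519222692, p(127)=3913864295, p(128)=4351078600, p(129)=4835271870, p(130)=5371315400, p(131)=5964539504, p(132)=6620830889, p(133)=7346629512, p(134)=8149040695, p(135)=9035836076, p(136)=10015581680, p(137)=11097645016, p(138)=12292341831, p(139)=13610949895, p(140)=15065878135, p(141)=16670689208, p(142)=18440293320, p(143)=20390982757, p(144)=22540654445, p(145)=24908858009, p(146)=27517052599, p(147)=30388671978, p(148)=33549419497, p(149)=37027355200, p(150)=40853235313, p(151)=45060624582, p(152)=49686288421, p(153)=54770336324, p(154)=60356673280, p(155)=66493182097, p(156)=73232243759, p(157)=80630964769, p(158)=88751778802, p(159)=97662728555, p(160)=107438159466, p(161)=118159068427, p(162)=129913904637, p(163)=142798995930, p(164)=156919475295, p(165)=172389800255, p(166)=189334822579, p(167)=207890420102, p(168)=228204732751, p(169)=250438925115, p(170)=274768617130, p(171)=301384802048, p(172)=330495499613, p(173)=362326859895, p(174)=397125074750, p(175)=435157697830.
Final step: p(176) = p(175) + p(174) - p(171) - p(169) + p(164) + p(161) - p(154) - p(150) + p(141) + p(136) - p(125) - p(119) + p(106) + p(99) - p(84) - p(76) + p(59) + p(50) - p(31) - p(21) + p(0)
= 435157697830 + 397125074750 - 301384802048 - 250438925115 + 156919475295 + 118159068427 - 60356673280 - 40853235313 + 16670689208 + 10015581680 - 3163127352 - 1653668665 + 384276336 + 169229875 - 26543660 - 9289091 + 831820 + 204226 - 6842 - 792 + 1
= 476715857290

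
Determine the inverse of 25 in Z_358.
43

gcd(25, 358) = 1, so the inverse exists.
Extended Euclidean algorithm on (358, 25):
358 = 14 × 25 + 8  ⟹  8 = (1)·358 + (-14)·25
25 = 3 × 8 + 1  ⟹  1 = (-3)·358 + (43)·25
So (43)·25 ≡ 1 (mod 358), i.e. 25^(-1) ≡ 43 (mod 358).
Check: 25 × 43 = 1075 ≡ 1 (mod 358)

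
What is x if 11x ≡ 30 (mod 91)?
x ≡ 11 (mod 91)

gcd(11, 91) = 1, which divides 30, so solutions exist.
Find 11^(-1) mod 91 by the extended Euclidean algorithm:
91 = 8 × 11 + 3  ⟹  3 = (1)·91 + (-8)·11
11 = 3 × 3 + 2  ⟹  2 = (-3)·91 + (25)·11
3 = 1 × 2 + 1  ⟹  1 = (4)·91 + (-33)·11
So (-33)·11 ≡ 1 (mod 91), i.e. 11^(-1) ≡ -33 ≡ 58 (mod 91).
x ≡ 58 × 30 = 1740 ≡ 11 (mod 91).
Check: 11 × 11 = 121 ≡ 30 (mod 91).
Unique solution: x ≡ 11 (mod 91)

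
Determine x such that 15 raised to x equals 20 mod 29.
4

Baby-step giant-step with step n = ⌈√29⌉ = 6.
Baby steps 15^j mod 29 (j:value) for j=0..5: 0:1, 1:15, 2:22, 3:11, 4:20, 5:10.
h = 20 is already in the table at j=4, so x = 4.
Check: 15^4 ≡ 20 (mod 29).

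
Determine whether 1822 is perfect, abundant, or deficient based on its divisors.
deficient

Proper divisors of 1822: sum = 1 + 2 + 911 = 914
Since 914 < 1822, 1822 is deficient.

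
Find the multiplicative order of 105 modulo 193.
64

193 is prime, so ord(105) divides φ(193) = 192.
Divisors of 192: 1, 2, 3, 4, 6, 8, 12, 16, 24, 32, 48, 64, 96, 192.
Repeated squaring: 105^1 ≡ 105, 105^2 ≡ 24, 105^4 ≡ 190, 105^8 ≡ 9, 105^16 ≡ 81, 105^32 ≡ 192, 105^64 ≡ 1, 105^128 ≡ 1 (mod 193).
Test 105^d mod 193 for each divisor d in increasing order:
105^1 ≡ 105
105^2 ≡ 24
105^3 = 105^2·105^1 ≡ 11
105^4 ≡ 190
105^6 = 105^4·105^2 ≡ 121
105^8 ≡ 9
105^12 = 105^8·105^4 ≡ 166
105^16 ≡ 81
105^24 = 105^16·105^8 ≡ 150
105^32 ≡ 192
105^48 = 105^32·105^16 ≡ 112
105^64 ≡ 1  ← first divisor giving 1
The order is 64.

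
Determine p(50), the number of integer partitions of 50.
204226

p(n) counts ways to write n as a sum of positive integers (order ignored).
Euler's pentagonal recurrence: p(k) = p(k-1) + p(k-2) - p(k-5) - p(k-7) + p(k-12) + p(k-15) - ... (offsets j(3j∓1)/2, signs ++--, p(0)=1, p(<0)=0).
DP table for k = 0..49: p(0)=1, p(1)=1, p(2)=2, p(3)=3, p(4)=5, p(5)=7, p(6)=11, p(7)=15, p(8)=22, p(9)=30, p(10)=42, p(11)=56, p(12)=77, p(13)=101, p(14)=135, p(15)=176, p(16)=231, p(17)=297, p(18)=385, p(19)=490, p(20)=627, p(21)=792, p(22)=1002, p(23)=1255, p(24)=1575, p(25)=1958, p(26)=2436, p(27)=3010, p(28)=3718, p(29)=4565, p(30)=5604, p(31)=6842, p(32)=8349, p(33)=10143, p(34)=12310, p(35)=14883, p(36)=17977, p(37)=21637, p(38)=26015, p(39)=31185, p(40)=37338, p(41)=44583, p(42)=53174, p(43)=63261, p(44)=75175, p(45)=89134, p(46)=105558, p(47)=124754, p(48)=147273, p(49)=173525.
Final step: p(50) = p(49) + p(48) - p(45) - p(43) + p(38) + p(35) - p(28) - p(24) + p(15) + p(10)
= 173525 + 147273 - 89134 - 63261 + 26015 + 14883 - 3718 - 1575 + 176 + 42
= 204226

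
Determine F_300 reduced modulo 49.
46

Matrix identity: Q^n = [[F_(n+1), F_n], [F_n, F_(n-1)]] with Q = [[1,1],[1,0]].
n = 300 = 100101100₂. Square-and-multiply, entries mod 49:
Q^1 = [[1,1],[1,0]]
Q^2 = (Q^1)² = [[2,1],[1,1]]
Q^4 = (Q^2)² = [[5,3],[3,2]]
Q^9 = (Q^4)²·Q = [[6,34],[34,21]]
Q^18 = (Q^9)² = [[16,36],[36,29]]
Q^37 = (Q^18)²·Q = [[36,33],[33,3]]
Q^75 = (Q^37)²·Q = [[46,33],[33,13]]
Q^150 = (Q^75)² = [[20,36],[36,33]]
Q^300 = (Q^150)² = [[30,46],[46,33]]
F_300 mod 49 = Q^300[0][1] = 46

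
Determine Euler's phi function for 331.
330

331 = 331
φ(n) = n × ∏(1 - 1/p) for each prime p dividing n
φ(331) = 331 × (1 - 1/331) = 330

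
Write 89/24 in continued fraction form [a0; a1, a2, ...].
[3; 1, 2, 2, 3]

Euclidean algorithm steps:
89 = 3 × 24 + 17
24 = 1 × 17 + 7
17 = 2 × 7 + 3
7 = 2 × 3 + 1
3 = 3 × 1 + 0
Continued fraction: [3; 1, 2, 2, 3]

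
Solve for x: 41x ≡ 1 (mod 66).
29

gcd(41, 66) = 1, so the inverse exists.
Extended Euclidean algorithm on (66, 41):
66 = 1 × 41 + 25  ⟹  25 = (1)·66 + (-1)·41
41 = 1 × 25 + 16  ⟹  16 = (-1)·66 + (2)·41
25 = 1 × 16 + 9  ⟹  9 = (2)·66 + (-3)·41
16 = 1 × 9 + 7  ⟹  7 = (-3)·66 + (5)·41
9 = 1 × 7 + 2  ⟹  2 = (5)·66 + (-8)·41
7 = 3 × 2 + 1  ⟹  1 = (-18)·66 + (29)·41
So (29)·41 ≡ 1 (mod 66), i.e. 41^(-1) ≡ 29 (mod 66).
Check: 41 × 29 = 1189 ≡ 1 (mod 66)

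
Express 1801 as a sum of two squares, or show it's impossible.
24² + 35² (a=24, b=35)

Factorization: 1801 = 1801
By Fermat: n is sum of two squares iff every prime p ≡ 3 (mod 4) appears to even power.
All primes ≡ 3 (mod 4) appear to even power.
Search a = 0, 1, 2, … for 1801 - a² a perfect square: first hit at a = 24: 1801 - 576 = 1225 = 35².
1801 = 24² + 35² = 576 + 1225 ✓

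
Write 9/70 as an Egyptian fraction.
1/8 + 1/280

Greedy algorithm:
9/70: ceiling(70/9) = 8, use 1/8
1/280: ceiling(280/1) = 280, use 1/280
Result: 9/70 = 1/8 + 1/280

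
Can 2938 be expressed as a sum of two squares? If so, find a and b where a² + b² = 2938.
27² + 47² (a=27, b=47)

Factorization: 2938 = 2 × 13 × 113
By Fermat: n is sum of two squares iff every prime p ≡ 3 (mod 4) appears to even power.
All primes ≡ 3 (mod 4) appear to even power.
Search a = 0, 1, 2, … for 2938 - a² a perfect square: first hit at a = 27: 2938 - 729 = 2209 = 47².
2938 = 27² + 47² = 729 + 2209 ✓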